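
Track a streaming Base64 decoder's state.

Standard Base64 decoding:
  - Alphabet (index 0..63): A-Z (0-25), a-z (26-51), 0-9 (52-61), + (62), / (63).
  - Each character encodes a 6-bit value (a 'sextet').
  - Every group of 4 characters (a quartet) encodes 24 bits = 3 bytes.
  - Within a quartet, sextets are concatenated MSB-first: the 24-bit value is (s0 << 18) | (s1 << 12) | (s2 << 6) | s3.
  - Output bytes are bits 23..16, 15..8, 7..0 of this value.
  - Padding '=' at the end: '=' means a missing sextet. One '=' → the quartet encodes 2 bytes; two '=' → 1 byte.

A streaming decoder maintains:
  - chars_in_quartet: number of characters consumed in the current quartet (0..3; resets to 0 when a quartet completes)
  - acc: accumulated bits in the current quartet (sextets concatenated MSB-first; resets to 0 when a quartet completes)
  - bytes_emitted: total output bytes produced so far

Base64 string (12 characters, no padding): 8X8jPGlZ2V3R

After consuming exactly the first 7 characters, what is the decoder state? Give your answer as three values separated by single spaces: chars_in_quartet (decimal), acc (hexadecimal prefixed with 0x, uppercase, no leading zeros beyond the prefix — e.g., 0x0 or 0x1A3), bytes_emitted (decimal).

After char 0 ('8'=60): chars_in_quartet=1 acc=0x3C bytes_emitted=0
After char 1 ('X'=23): chars_in_quartet=2 acc=0xF17 bytes_emitted=0
After char 2 ('8'=60): chars_in_quartet=3 acc=0x3C5FC bytes_emitted=0
After char 3 ('j'=35): chars_in_quartet=4 acc=0xF17F23 -> emit F1 7F 23, reset; bytes_emitted=3
After char 4 ('P'=15): chars_in_quartet=1 acc=0xF bytes_emitted=3
After char 5 ('G'=6): chars_in_quartet=2 acc=0x3C6 bytes_emitted=3
After char 6 ('l'=37): chars_in_quartet=3 acc=0xF1A5 bytes_emitted=3

Answer: 3 0xF1A5 3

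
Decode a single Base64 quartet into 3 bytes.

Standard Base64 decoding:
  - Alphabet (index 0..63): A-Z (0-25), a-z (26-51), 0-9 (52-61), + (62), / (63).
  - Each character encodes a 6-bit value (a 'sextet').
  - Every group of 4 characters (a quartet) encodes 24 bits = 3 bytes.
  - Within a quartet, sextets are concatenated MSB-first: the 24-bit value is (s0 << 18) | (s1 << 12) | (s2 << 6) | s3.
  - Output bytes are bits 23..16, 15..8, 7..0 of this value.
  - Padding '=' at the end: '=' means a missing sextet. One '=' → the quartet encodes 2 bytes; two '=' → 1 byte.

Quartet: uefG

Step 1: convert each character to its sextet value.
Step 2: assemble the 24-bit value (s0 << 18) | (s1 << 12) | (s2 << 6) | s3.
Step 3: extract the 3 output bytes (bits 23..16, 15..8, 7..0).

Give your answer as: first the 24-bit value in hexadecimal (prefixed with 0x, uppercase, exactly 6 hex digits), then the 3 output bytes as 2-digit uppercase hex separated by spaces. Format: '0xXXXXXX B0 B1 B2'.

Answer: 0xB9E7C6 B9 E7 C6

Derivation:
Sextets: u=46, e=30, f=31, G=6
24-bit: (46<<18) | (30<<12) | (31<<6) | 6
      = 0xB80000 | 0x01E000 | 0x0007C0 | 0x000006
      = 0xB9E7C6
Bytes: (v>>16)&0xFF=B9, (v>>8)&0xFF=E7, v&0xFF=C6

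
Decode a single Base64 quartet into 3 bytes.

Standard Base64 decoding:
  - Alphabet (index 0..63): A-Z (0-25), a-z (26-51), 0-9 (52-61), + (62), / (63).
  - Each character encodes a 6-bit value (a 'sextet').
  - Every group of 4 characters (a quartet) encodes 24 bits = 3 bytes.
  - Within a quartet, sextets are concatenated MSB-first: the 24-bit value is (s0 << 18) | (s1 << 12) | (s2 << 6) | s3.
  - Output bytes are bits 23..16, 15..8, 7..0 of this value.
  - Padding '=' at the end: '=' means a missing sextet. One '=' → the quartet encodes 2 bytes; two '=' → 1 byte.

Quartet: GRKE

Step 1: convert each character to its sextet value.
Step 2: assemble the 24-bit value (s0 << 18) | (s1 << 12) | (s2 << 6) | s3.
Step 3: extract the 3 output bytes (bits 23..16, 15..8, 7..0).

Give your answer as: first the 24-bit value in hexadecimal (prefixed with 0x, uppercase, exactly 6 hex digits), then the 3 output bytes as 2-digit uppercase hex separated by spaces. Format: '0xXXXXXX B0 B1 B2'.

Sextets: G=6, R=17, K=10, E=4
24-bit: (6<<18) | (17<<12) | (10<<6) | 4
      = 0x180000 | 0x011000 | 0x000280 | 0x000004
      = 0x191284
Bytes: (v>>16)&0xFF=19, (v>>8)&0xFF=12, v&0xFF=84

Answer: 0x191284 19 12 84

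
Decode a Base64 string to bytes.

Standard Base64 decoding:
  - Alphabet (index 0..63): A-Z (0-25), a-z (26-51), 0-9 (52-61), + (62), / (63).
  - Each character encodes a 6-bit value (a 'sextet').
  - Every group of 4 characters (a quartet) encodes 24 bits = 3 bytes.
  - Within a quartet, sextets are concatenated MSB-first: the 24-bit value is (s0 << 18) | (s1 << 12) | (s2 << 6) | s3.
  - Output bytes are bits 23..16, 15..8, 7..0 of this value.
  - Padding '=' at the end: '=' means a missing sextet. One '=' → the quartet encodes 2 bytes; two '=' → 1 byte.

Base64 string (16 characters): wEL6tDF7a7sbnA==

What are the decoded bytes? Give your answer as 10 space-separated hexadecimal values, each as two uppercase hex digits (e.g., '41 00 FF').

After char 0 ('w'=48): chars_in_quartet=1 acc=0x30 bytes_emitted=0
After char 1 ('E'=4): chars_in_quartet=2 acc=0xC04 bytes_emitted=0
After char 2 ('L'=11): chars_in_quartet=3 acc=0x3010B bytes_emitted=0
After char 3 ('6'=58): chars_in_quartet=4 acc=0xC042FA -> emit C0 42 FA, reset; bytes_emitted=3
After char 4 ('t'=45): chars_in_quartet=1 acc=0x2D bytes_emitted=3
After char 5 ('D'=3): chars_in_quartet=2 acc=0xB43 bytes_emitted=3
After char 6 ('F'=5): chars_in_quartet=3 acc=0x2D0C5 bytes_emitted=3
After char 7 ('7'=59): chars_in_quartet=4 acc=0xB4317B -> emit B4 31 7B, reset; bytes_emitted=6
After char 8 ('a'=26): chars_in_quartet=1 acc=0x1A bytes_emitted=6
After char 9 ('7'=59): chars_in_quartet=2 acc=0x6BB bytes_emitted=6
After char 10 ('s'=44): chars_in_quartet=3 acc=0x1AEEC bytes_emitted=6
After char 11 ('b'=27): chars_in_quartet=4 acc=0x6BBB1B -> emit 6B BB 1B, reset; bytes_emitted=9
After char 12 ('n'=39): chars_in_quartet=1 acc=0x27 bytes_emitted=9
After char 13 ('A'=0): chars_in_quartet=2 acc=0x9C0 bytes_emitted=9
Padding '==': partial quartet acc=0x9C0 -> emit 9C; bytes_emitted=10

Answer: C0 42 FA B4 31 7B 6B BB 1B 9C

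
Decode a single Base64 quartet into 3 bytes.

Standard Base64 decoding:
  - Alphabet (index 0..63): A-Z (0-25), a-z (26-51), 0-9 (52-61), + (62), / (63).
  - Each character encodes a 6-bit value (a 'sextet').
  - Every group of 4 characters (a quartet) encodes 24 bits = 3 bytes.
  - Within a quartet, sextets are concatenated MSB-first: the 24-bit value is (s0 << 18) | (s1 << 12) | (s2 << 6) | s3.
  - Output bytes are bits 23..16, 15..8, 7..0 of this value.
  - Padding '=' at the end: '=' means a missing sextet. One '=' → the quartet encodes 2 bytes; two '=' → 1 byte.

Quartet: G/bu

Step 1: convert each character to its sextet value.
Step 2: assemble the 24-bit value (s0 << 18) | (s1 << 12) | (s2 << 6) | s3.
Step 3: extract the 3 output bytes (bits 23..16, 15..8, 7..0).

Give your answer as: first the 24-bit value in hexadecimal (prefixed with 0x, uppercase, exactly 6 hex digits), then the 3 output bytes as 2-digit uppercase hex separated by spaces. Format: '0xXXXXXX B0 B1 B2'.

Answer: 0x1BF6EE 1B F6 EE

Derivation:
Sextets: G=6, /=63, b=27, u=46
24-bit: (6<<18) | (63<<12) | (27<<6) | 46
      = 0x180000 | 0x03F000 | 0x0006C0 | 0x00002E
      = 0x1BF6EE
Bytes: (v>>16)&0xFF=1B, (v>>8)&0xFF=F6, v&0xFF=EE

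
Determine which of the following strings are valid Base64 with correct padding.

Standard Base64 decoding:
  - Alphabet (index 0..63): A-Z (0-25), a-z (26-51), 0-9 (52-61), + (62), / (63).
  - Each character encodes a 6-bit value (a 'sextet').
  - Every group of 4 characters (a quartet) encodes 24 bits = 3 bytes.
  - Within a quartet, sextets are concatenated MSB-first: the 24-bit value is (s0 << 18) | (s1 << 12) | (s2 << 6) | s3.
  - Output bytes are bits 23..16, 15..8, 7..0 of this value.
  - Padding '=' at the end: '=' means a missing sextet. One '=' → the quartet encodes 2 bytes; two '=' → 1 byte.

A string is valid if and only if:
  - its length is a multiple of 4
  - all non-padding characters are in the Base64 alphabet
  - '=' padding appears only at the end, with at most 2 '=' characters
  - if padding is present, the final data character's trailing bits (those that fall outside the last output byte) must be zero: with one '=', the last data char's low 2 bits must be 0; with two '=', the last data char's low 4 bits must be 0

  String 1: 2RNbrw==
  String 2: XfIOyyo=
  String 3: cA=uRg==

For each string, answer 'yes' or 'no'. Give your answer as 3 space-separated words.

String 1: '2RNbrw==' → valid
String 2: 'XfIOyyo=' → valid
String 3: 'cA=uRg==' → invalid (bad char(s): ['=']; '=' in middle)

Answer: yes yes no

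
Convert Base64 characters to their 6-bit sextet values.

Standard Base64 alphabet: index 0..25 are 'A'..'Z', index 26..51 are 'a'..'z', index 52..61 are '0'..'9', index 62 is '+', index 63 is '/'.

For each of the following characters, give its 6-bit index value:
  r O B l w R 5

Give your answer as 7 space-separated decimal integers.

'r': a..z range, 26 + ord('r') − ord('a') = 43
'O': A..Z range, ord('O') − ord('A') = 14
'B': A..Z range, ord('B') − ord('A') = 1
'l': a..z range, 26 + ord('l') − ord('a') = 37
'w': a..z range, 26 + ord('w') − ord('a') = 48
'R': A..Z range, ord('R') − ord('A') = 17
'5': 0..9 range, 52 + ord('5') − ord('0') = 57

Answer: 43 14 1 37 48 17 57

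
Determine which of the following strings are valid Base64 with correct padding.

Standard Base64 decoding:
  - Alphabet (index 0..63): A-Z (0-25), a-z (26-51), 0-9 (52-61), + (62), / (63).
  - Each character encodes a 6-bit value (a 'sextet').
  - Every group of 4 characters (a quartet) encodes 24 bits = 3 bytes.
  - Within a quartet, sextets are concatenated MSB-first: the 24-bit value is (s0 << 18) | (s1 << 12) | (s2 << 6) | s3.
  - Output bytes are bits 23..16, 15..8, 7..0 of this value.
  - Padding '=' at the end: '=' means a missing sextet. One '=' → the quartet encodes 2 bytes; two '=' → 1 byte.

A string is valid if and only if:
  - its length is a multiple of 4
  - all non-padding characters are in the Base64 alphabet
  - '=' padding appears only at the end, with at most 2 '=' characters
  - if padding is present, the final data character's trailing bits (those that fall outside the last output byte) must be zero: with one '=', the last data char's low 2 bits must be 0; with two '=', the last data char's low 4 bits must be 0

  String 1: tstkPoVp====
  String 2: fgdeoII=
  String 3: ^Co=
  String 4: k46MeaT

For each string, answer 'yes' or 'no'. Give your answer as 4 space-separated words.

Answer: no yes no no

Derivation:
String 1: 'tstkPoVp====' → invalid (4 pad chars (max 2))
String 2: 'fgdeoII=' → valid
String 3: '^Co=' → invalid (bad char(s): ['^'])
String 4: 'k46MeaT' → invalid (len=7 not mult of 4)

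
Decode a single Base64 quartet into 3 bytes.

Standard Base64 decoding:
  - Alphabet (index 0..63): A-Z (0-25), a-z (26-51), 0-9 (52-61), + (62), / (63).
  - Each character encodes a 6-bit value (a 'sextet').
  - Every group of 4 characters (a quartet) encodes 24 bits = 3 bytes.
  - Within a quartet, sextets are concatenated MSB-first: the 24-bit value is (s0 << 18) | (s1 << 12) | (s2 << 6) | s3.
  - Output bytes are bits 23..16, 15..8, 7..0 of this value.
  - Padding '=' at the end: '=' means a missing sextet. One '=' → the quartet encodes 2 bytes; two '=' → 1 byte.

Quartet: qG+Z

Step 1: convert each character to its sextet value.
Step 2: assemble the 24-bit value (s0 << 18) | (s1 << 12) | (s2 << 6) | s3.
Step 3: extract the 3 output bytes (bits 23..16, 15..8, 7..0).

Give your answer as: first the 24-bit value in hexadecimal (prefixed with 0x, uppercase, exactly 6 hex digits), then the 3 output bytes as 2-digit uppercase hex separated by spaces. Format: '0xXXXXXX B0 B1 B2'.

Sextets: q=42, G=6, +=62, Z=25
24-bit: (42<<18) | (6<<12) | (62<<6) | 25
      = 0xA80000 | 0x006000 | 0x000F80 | 0x000019
      = 0xA86F99
Bytes: (v>>16)&0xFF=A8, (v>>8)&0xFF=6F, v&0xFF=99

Answer: 0xA86F99 A8 6F 99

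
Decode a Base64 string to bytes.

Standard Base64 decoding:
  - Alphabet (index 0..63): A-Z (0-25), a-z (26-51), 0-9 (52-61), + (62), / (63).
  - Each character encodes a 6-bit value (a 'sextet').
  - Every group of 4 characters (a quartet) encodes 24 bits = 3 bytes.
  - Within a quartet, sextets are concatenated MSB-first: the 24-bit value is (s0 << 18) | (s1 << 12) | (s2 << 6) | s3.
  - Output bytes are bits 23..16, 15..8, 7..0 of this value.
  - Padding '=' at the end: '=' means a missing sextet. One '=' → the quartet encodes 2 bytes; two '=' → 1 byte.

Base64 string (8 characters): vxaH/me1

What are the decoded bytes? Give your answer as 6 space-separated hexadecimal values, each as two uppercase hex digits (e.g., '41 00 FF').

Answer: BF 16 87 FE 67 B5

Derivation:
After char 0 ('v'=47): chars_in_quartet=1 acc=0x2F bytes_emitted=0
After char 1 ('x'=49): chars_in_quartet=2 acc=0xBF1 bytes_emitted=0
After char 2 ('a'=26): chars_in_quartet=3 acc=0x2FC5A bytes_emitted=0
After char 3 ('H'=7): chars_in_quartet=4 acc=0xBF1687 -> emit BF 16 87, reset; bytes_emitted=3
After char 4 ('/'=63): chars_in_quartet=1 acc=0x3F bytes_emitted=3
After char 5 ('m'=38): chars_in_quartet=2 acc=0xFE6 bytes_emitted=3
After char 6 ('e'=30): chars_in_quartet=3 acc=0x3F99E bytes_emitted=3
After char 7 ('1'=53): chars_in_quartet=4 acc=0xFE67B5 -> emit FE 67 B5, reset; bytes_emitted=6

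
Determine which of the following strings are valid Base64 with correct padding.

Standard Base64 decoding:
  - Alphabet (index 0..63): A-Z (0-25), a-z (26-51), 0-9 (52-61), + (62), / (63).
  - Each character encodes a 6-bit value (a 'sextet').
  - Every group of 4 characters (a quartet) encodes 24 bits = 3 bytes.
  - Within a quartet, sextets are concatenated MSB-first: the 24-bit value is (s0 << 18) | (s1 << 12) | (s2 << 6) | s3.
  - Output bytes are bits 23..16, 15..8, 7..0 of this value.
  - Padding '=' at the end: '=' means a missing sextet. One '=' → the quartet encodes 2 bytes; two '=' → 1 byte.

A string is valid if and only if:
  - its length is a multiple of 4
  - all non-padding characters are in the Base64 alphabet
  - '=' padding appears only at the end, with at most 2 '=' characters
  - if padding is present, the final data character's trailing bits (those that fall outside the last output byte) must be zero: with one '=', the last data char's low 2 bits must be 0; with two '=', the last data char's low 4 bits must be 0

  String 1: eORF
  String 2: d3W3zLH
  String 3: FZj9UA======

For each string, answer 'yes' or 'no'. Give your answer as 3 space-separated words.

String 1: 'eORF' → valid
String 2: 'd3W3zLH' → invalid (len=7 not mult of 4)
String 3: 'FZj9UA======' → invalid (6 pad chars (max 2))

Answer: yes no no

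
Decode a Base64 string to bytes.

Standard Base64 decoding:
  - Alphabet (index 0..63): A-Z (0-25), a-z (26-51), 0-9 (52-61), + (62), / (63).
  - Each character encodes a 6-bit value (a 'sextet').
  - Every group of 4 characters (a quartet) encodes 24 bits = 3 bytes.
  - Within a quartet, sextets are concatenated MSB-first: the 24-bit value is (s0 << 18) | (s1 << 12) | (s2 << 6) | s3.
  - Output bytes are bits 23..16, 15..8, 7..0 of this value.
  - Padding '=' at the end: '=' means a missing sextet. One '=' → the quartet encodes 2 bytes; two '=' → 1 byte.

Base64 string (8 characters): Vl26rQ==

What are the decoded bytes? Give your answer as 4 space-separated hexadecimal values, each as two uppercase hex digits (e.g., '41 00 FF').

Answer: 56 5D BA AD

Derivation:
After char 0 ('V'=21): chars_in_quartet=1 acc=0x15 bytes_emitted=0
After char 1 ('l'=37): chars_in_quartet=2 acc=0x565 bytes_emitted=0
After char 2 ('2'=54): chars_in_quartet=3 acc=0x15976 bytes_emitted=0
After char 3 ('6'=58): chars_in_quartet=4 acc=0x565DBA -> emit 56 5D BA, reset; bytes_emitted=3
After char 4 ('r'=43): chars_in_quartet=1 acc=0x2B bytes_emitted=3
After char 5 ('Q'=16): chars_in_quartet=2 acc=0xAD0 bytes_emitted=3
Padding '==': partial quartet acc=0xAD0 -> emit AD; bytes_emitted=4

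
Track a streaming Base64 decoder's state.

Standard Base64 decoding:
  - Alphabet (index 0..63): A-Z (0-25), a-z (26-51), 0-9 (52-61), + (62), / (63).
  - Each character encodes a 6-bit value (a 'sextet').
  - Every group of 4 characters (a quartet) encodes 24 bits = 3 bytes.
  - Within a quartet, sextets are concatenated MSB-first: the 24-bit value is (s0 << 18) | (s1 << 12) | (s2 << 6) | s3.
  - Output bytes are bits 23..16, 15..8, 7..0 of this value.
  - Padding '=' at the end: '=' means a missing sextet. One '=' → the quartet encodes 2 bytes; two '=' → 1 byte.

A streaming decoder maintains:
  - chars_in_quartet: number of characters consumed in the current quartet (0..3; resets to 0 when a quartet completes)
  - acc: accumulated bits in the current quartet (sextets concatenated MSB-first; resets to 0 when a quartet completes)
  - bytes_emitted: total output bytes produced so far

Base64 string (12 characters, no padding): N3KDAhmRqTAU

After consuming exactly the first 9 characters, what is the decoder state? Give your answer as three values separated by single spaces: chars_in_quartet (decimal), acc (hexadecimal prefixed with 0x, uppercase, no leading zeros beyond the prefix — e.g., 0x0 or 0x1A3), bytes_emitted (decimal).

After char 0 ('N'=13): chars_in_quartet=1 acc=0xD bytes_emitted=0
After char 1 ('3'=55): chars_in_quartet=2 acc=0x377 bytes_emitted=0
After char 2 ('K'=10): chars_in_quartet=3 acc=0xDDCA bytes_emitted=0
After char 3 ('D'=3): chars_in_quartet=4 acc=0x377283 -> emit 37 72 83, reset; bytes_emitted=3
After char 4 ('A'=0): chars_in_quartet=1 acc=0x0 bytes_emitted=3
After char 5 ('h'=33): chars_in_quartet=2 acc=0x21 bytes_emitted=3
After char 6 ('m'=38): chars_in_quartet=3 acc=0x866 bytes_emitted=3
After char 7 ('R'=17): chars_in_quartet=4 acc=0x21991 -> emit 02 19 91, reset; bytes_emitted=6
After char 8 ('q'=42): chars_in_quartet=1 acc=0x2A bytes_emitted=6

Answer: 1 0x2A 6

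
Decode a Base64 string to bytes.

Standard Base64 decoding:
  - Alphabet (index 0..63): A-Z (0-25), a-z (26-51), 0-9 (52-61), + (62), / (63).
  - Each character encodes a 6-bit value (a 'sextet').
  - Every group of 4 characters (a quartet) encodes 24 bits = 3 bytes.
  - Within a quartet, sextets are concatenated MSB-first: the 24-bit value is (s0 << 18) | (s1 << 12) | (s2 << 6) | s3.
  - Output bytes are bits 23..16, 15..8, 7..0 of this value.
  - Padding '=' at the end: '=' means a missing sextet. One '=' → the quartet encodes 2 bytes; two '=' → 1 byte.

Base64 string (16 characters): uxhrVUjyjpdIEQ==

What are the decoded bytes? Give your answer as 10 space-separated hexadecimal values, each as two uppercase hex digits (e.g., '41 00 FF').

After char 0 ('u'=46): chars_in_quartet=1 acc=0x2E bytes_emitted=0
After char 1 ('x'=49): chars_in_quartet=2 acc=0xBB1 bytes_emitted=0
After char 2 ('h'=33): chars_in_quartet=3 acc=0x2EC61 bytes_emitted=0
After char 3 ('r'=43): chars_in_quartet=4 acc=0xBB186B -> emit BB 18 6B, reset; bytes_emitted=3
After char 4 ('V'=21): chars_in_quartet=1 acc=0x15 bytes_emitted=3
After char 5 ('U'=20): chars_in_quartet=2 acc=0x554 bytes_emitted=3
After char 6 ('j'=35): chars_in_quartet=3 acc=0x15523 bytes_emitted=3
After char 7 ('y'=50): chars_in_quartet=4 acc=0x5548F2 -> emit 55 48 F2, reset; bytes_emitted=6
After char 8 ('j'=35): chars_in_quartet=1 acc=0x23 bytes_emitted=6
After char 9 ('p'=41): chars_in_quartet=2 acc=0x8E9 bytes_emitted=6
After char 10 ('d'=29): chars_in_quartet=3 acc=0x23A5D bytes_emitted=6
After char 11 ('I'=8): chars_in_quartet=4 acc=0x8E9748 -> emit 8E 97 48, reset; bytes_emitted=9
After char 12 ('E'=4): chars_in_quartet=1 acc=0x4 bytes_emitted=9
After char 13 ('Q'=16): chars_in_quartet=2 acc=0x110 bytes_emitted=9
Padding '==': partial quartet acc=0x110 -> emit 11; bytes_emitted=10

Answer: BB 18 6B 55 48 F2 8E 97 48 11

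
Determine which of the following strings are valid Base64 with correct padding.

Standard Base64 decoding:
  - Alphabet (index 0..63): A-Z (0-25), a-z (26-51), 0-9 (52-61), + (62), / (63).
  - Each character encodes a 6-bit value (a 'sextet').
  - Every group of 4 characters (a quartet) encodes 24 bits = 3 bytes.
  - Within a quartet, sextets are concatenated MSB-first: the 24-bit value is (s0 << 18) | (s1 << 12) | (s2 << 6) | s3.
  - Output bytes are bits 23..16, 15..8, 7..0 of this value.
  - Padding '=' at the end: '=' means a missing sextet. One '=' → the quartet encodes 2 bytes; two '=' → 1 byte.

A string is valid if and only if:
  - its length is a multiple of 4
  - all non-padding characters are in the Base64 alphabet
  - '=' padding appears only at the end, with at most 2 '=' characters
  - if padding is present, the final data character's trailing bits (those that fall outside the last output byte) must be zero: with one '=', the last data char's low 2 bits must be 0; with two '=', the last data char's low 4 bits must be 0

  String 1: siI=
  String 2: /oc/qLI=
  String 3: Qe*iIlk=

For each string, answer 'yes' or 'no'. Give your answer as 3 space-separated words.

Answer: yes yes no

Derivation:
String 1: 'siI=' → valid
String 2: '/oc/qLI=' → valid
String 3: 'Qe*iIlk=' → invalid (bad char(s): ['*'])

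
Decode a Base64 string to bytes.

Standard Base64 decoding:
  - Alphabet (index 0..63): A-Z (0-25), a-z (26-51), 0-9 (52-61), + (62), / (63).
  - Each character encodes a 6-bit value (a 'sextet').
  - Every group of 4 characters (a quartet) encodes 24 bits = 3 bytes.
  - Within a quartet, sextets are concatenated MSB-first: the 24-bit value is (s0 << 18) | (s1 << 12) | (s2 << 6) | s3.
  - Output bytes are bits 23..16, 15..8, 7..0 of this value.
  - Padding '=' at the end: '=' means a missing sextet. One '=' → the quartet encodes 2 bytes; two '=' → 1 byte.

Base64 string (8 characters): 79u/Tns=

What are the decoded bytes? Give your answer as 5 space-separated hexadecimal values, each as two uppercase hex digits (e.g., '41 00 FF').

Answer: EF DB BF 4E 7B

Derivation:
After char 0 ('7'=59): chars_in_quartet=1 acc=0x3B bytes_emitted=0
After char 1 ('9'=61): chars_in_quartet=2 acc=0xEFD bytes_emitted=0
After char 2 ('u'=46): chars_in_quartet=3 acc=0x3BF6E bytes_emitted=0
After char 3 ('/'=63): chars_in_quartet=4 acc=0xEFDBBF -> emit EF DB BF, reset; bytes_emitted=3
After char 4 ('T'=19): chars_in_quartet=1 acc=0x13 bytes_emitted=3
After char 5 ('n'=39): chars_in_quartet=2 acc=0x4E7 bytes_emitted=3
After char 6 ('s'=44): chars_in_quartet=3 acc=0x139EC bytes_emitted=3
Padding '=': partial quartet acc=0x139EC -> emit 4E 7B; bytes_emitted=5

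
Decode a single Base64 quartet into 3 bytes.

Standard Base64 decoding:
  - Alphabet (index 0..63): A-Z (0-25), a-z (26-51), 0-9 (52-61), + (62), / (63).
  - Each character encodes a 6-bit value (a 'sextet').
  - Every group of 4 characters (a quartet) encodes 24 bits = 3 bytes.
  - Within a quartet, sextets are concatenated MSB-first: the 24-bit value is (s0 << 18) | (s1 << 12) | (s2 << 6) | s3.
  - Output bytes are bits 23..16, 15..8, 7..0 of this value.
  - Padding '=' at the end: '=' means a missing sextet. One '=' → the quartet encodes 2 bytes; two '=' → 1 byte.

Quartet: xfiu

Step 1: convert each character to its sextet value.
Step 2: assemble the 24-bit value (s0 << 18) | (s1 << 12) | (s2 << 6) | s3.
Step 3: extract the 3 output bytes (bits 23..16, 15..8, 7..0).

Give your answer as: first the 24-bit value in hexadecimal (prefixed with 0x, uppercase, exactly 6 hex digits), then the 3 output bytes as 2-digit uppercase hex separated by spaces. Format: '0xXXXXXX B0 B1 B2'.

Answer: 0xC5F8AE C5 F8 AE

Derivation:
Sextets: x=49, f=31, i=34, u=46
24-bit: (49<<18) | (31<<12) | (34<<6) | 46
      = 0xC40000 | 0x01F000 | 0x000880 | 0x00002E
      = 0xC5F8AE
Bytes: (v>>16)&0xFF=C5, (v>>8)&0xFF=F8, v&0xFF=AE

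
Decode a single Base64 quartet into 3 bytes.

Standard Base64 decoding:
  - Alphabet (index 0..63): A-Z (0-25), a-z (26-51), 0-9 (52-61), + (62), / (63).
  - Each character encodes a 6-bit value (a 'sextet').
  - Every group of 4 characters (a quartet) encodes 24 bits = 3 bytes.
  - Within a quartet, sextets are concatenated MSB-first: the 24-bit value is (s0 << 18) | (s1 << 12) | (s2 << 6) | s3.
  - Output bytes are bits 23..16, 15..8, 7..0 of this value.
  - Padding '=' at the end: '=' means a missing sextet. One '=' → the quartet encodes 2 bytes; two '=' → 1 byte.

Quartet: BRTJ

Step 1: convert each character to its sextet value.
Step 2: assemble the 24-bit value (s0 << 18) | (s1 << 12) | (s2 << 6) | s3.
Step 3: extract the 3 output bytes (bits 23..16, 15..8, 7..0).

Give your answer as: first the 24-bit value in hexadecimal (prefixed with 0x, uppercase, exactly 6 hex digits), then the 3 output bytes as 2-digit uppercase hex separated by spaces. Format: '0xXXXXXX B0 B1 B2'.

Answer: 0x0514C9 05 14 C9

Derivation:
Sextets: B=1, R=17, T=19, J=9
24-bit: (1<<18) | (17<<12) | (19<<6) | 9
      = 0x040000 | 0x011000 | 0x0004C0 | 0x000009
      = 0x0514C9
Bytes: (v>>16)&0xFF=05, (v>>8)&0xFF=14, v&0xFF=C9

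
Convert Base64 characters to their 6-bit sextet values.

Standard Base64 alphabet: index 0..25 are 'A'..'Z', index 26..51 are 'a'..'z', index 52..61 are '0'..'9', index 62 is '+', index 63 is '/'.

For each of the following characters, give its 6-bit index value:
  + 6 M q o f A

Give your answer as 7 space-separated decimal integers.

'+': index 62
'6': 0..9 range, 52 + ord('6') − ord('0') = 58
'M': A..Z range, ord('M') − ord('A') = 12
'q': a..z range, 26 + ord('q') − ord('a') = 42
'o': a..z range, 26 + ord('o') − ord('a') = 40
'f': a..z range, 26 + ord('f') − ord('a') = 31
'A': A..Z range, ord('A') − ord('A') = 0

Answer: 62 58 12 42 40 31 0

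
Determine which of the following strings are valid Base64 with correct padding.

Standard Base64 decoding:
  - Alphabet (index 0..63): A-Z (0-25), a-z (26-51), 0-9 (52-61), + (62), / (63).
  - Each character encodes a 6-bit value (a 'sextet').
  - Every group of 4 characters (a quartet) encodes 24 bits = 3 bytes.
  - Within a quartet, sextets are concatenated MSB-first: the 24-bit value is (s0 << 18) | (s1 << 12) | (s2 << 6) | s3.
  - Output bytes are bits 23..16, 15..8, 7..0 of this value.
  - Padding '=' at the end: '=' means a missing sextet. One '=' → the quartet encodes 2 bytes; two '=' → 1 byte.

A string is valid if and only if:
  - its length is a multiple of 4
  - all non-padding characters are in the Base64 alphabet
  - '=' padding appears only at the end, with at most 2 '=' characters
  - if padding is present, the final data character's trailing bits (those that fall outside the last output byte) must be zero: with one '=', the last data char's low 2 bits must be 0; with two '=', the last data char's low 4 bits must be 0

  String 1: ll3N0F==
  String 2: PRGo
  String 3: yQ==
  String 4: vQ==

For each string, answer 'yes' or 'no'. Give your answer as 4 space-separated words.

String 1: 'll3N0F==' → invalid (bad trailing bits)
String 2: 'PRGo' → valid
String 3: 'yQ==' → valid
String 4: 'vQ==' → valid

Answer: no yes yes yes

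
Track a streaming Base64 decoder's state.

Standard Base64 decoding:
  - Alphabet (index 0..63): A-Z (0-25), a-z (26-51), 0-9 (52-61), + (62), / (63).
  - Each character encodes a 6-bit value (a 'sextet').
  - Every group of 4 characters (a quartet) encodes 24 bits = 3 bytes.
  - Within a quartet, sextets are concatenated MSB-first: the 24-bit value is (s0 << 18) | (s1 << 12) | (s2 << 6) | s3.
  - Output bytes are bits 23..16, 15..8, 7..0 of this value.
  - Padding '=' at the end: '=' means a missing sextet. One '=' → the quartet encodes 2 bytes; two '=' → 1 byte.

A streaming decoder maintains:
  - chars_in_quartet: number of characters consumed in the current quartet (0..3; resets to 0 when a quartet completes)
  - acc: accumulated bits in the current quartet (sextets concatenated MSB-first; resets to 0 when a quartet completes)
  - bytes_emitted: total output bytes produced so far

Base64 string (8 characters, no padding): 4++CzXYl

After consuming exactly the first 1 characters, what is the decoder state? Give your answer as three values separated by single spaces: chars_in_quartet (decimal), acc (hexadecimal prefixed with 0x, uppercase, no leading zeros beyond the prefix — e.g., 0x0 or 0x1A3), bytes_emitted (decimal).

Answer: 1 0x38 0

Derivation:
After char 0 ('4'=56): chars_in_quartet=1 acc=0x38 bytes_emitted=0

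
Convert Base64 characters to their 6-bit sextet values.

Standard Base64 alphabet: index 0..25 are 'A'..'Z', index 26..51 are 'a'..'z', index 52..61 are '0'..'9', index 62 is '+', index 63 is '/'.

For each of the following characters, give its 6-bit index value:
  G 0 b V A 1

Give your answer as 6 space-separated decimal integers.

Answer: 6 52 27 21 0 53

Derivation:
'G': A..Z range, ord('G') − ord('A') = 6
'0': 0..9 range, 52 + ord('0') − ord('0') = 52
'b': a..z range, 26 + ord('b') − ord('a') = 27
'V': A..Z range, ord('V') − ord('A') = 21
'A': A..Z range, ord('A') − ord('A') = 0
'1': 0..9 range, 52 + ord('1') − ord('0') = 53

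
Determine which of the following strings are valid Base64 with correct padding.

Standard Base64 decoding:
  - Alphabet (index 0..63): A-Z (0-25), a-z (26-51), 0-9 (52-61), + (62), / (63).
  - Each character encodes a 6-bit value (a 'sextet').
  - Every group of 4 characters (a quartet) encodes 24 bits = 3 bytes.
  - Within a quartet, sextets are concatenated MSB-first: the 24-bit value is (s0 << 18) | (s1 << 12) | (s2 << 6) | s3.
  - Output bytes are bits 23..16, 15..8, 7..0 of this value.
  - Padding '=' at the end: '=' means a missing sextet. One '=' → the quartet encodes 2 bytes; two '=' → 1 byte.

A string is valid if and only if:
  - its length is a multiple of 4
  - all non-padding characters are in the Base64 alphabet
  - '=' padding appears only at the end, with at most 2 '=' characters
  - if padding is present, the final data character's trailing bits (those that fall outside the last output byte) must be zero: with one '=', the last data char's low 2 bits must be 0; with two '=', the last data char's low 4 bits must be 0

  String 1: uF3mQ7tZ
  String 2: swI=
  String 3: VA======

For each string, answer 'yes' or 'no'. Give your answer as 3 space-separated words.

Answer: yes yes no

Derivation:
String 1: 'uF3mQ7tZ' → valid
String 2: 'swI=' → valid
String 3: 'VA======' → invalid (6 pad chars (max 2))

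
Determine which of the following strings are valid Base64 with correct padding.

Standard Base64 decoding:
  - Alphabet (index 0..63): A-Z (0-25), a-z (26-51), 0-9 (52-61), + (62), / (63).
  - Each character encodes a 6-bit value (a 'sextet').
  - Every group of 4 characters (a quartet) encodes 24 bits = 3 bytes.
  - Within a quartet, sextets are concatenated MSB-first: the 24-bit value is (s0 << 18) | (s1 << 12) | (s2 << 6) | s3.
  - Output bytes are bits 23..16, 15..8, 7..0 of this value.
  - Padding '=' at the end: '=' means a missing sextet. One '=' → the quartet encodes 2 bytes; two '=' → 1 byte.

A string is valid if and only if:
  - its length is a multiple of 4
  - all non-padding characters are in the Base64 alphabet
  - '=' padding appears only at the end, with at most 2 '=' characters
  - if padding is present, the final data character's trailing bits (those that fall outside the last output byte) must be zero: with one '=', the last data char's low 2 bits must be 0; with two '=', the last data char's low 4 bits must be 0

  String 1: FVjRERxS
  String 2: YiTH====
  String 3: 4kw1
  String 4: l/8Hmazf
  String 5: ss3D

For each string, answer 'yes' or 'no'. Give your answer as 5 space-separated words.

String 1: 'FVjRERxS' → valid
String 2: 'YiTH====' → invalid (4 pad chars (max 2))
String 3: '4kw1' → valid
String 4: 'l/8Hmazf' → valid
String 5: 'ss3D' → valid

Answer: yes no yes yes yes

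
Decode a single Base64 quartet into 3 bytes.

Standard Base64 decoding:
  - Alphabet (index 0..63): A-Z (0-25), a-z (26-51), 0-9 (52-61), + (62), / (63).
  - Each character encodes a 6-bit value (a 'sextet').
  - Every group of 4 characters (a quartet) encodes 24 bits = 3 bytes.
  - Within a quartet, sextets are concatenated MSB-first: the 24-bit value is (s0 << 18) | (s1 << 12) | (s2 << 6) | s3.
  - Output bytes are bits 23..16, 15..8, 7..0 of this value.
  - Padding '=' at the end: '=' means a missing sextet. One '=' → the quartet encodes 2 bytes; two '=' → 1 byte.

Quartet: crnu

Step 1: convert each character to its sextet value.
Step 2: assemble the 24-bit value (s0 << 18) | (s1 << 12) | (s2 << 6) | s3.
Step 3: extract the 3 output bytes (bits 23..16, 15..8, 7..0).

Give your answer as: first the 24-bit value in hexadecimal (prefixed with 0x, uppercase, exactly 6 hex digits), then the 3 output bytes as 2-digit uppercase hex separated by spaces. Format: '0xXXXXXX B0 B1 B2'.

Answer: 0x72B9EE 72 B9 EE

Derivation:
Sextets: c=28, r=43, n=39, u=46
24-bit: (28<<18) | (43<<12) | (39<<6) | 46
      = 0x700000 | 0x02B000 | 0x0009C0 | 0x00002E
      = 0x72B9EE
Bytes: (v>>16)&0xFF=72, (v>>8)&0xFF=B9, v&0xFF=EE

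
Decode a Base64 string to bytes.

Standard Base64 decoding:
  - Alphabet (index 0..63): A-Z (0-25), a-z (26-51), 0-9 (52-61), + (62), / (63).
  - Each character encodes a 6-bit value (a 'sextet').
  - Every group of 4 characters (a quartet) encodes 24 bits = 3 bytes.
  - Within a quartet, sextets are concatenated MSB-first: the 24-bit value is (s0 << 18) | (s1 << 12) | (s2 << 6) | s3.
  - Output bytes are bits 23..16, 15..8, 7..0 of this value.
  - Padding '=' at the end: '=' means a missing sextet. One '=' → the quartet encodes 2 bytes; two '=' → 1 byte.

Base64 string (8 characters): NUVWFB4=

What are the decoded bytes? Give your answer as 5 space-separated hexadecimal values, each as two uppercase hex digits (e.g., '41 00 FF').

After char 0 ('N'=13): chars_in_quartet=1 acc=0xD bytes_emitted=0
After char 1 ('U'=20): chars_in_quartet=2 acc=0x354 bytes_emitted=0
After char 2 ('V'=21): chars_in_quartet=3 acc=0xD515 bytes_emitted=0
After char 3 ('W'=22): chars_in_quartet=4 acc=0x354556 -> emit 35 45 56, reset; bytes_emitted=3
After char 4 ('F'=5): chars_in_quartet=1 acc=0x5 bytes_emitted=3
After char 5 ('B'=1): chars_in_quartet=2 acc=0x141 bytes_emitted=3
After char 6 ('4'=56): chars_in_quartet=3 acc=0x5078 bytes_emitted=3
Padding '=': partial quartet acc=0x5078 -> emit 14 1E; bytes_emitted=5

Answer: 35 45 56 14 1E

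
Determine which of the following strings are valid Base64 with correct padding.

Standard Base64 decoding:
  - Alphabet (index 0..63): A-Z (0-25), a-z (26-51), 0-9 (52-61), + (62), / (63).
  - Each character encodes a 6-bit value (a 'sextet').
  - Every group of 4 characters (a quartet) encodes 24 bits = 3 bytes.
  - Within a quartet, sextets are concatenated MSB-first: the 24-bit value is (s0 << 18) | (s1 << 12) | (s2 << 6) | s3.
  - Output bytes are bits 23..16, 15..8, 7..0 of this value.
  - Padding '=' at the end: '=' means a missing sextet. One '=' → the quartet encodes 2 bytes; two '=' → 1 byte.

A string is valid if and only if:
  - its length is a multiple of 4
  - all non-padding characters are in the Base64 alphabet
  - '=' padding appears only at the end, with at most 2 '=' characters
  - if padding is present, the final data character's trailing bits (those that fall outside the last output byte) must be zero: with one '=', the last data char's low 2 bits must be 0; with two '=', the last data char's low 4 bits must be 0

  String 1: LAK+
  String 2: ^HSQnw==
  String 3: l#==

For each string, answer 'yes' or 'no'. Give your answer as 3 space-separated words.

Answer: yes no no

Derivation:
String 1: 'LAK+' → valid
String 2: '^HSQnw==' → invalid (bad char(s): ['^'])
String 3: 'l#==' → invalid (bad char(s): ['#'])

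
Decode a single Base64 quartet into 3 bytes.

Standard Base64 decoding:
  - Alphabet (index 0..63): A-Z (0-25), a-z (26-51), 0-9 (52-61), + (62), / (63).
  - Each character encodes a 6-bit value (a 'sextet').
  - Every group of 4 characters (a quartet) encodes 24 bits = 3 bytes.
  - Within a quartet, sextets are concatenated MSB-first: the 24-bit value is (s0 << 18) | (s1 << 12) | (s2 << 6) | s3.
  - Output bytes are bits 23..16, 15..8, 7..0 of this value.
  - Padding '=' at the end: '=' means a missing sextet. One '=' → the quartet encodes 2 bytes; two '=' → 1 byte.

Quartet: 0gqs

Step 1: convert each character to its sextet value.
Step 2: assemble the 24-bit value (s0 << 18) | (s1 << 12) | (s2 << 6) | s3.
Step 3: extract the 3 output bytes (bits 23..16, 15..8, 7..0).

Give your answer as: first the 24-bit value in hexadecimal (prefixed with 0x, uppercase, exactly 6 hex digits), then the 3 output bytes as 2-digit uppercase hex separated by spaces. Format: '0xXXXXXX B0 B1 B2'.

Sextets: 0=52, g=32, q=42, s=44
24-bit: (52<<18) | (32<<12) | (42<<6) | 44
      = 0xD00000 | 0x020000 | 0x000A80 | 0x00002C
      = 0xD20AAC
Bytes: (v>>16)&0xFF=D2, (v>>8)&0xFF=0A, v&0xFF=AC

Answer: 0xD20AAC D2 0A AC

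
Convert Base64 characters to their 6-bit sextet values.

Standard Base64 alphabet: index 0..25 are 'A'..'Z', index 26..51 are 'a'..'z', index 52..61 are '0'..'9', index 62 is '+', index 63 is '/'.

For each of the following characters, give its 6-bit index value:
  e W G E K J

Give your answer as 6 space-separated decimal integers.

'e': a..z range, 26 + ord('e') − ord('a') = 30
'W': A..Z range, ord('W') − ord('A') = 22
'G': A..Z range, ord('G') − ord('A') = 6
'E': A..Z range, ord('E') − ord('A') = 4
'K': A..Z range, ord('K') − ord('A') = 10
'J': A..Z range, ord('J') − ord('A') = 9

Answer: 30 22 6 4 10 9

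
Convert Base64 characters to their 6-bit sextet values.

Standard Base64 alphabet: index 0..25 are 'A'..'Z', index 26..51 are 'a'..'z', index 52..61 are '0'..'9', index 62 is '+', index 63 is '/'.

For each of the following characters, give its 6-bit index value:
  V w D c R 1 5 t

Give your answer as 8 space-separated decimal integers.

Answer: 21 48 3 28 17 53 57 45

Derivation:
'V': A..Z range, ord('V') − ord('A') = 21
'w': a..z range, 26 + ord('w') − ord('a') = 48
'D': A..Z range, ord('D') − ord('A') = 3
'c': a..z range, 26 + ord('c') − ord('a') = 28
'R': A..Z range, ord('R') − ord('A') = 17
'1': 0..9 range, 52 + ord('1') − ord('0') = 53
'5': 0..9 range, 52 + ord('5') − ord('0') = 57
't': a..z range, 26 + ord('t') − ord('a') = 45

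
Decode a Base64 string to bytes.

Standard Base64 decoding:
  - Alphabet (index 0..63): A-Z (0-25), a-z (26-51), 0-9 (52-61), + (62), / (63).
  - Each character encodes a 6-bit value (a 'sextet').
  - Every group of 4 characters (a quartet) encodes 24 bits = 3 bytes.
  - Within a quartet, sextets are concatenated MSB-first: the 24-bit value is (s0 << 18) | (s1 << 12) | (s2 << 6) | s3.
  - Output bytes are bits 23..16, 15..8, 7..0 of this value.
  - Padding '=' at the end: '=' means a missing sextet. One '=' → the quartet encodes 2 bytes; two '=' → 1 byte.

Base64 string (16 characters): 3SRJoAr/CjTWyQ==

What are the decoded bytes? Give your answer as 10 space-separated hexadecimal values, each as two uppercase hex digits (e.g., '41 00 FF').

Answer: DD 24 49 A0 0A FF 0A 34 D6 C9

Derivation:
After char 0 ('3'=55): chars_in_quartet=1 acc=0x37 bytes_emitted=0
After char 1 ('S'=18): chars_in_quartet=2 acc=0xDD2 bytes_emitted=0
After char 2 ('R'=17): chars_in_quartet=3 acc=0x37491 bytes_emitted=0
After char 3 ('J'=9): chars_in_quartet=4 acc=0xDD2449 -> emit DD 24 49, reset; bytes_emitted=3
After char 4 ('o'=40): chars_in_quartet=1 acc=0x28 bytes_emitted=3
After char 5 ('A'=0): chars_in_quartet=2 acc=0xA00 bytes_emitted=3
After char 6 ('r'=43): chars_in_quartet=3 acc=0x2802B bytes_emitted=3
After char 7 ('/'=63): chars_in_quartet=4 acc=0xA00AFF -> emit A0 0A FF, reset; bytes_emitted=6
After char 8 ('C'=2): chars_in_quartet=1 acc=0x2 bytes_emitted=6
After char 9 ('j'=35): chars_in_quartet=2 acc=0xA3 bytes_emitted=6
After char 10 ('T'=19): chars_in_quartet=3 acc=0x28D3 bytes_emitted=6
After char 11 ('W'=22): chars_in_quartet=4 acc=0xA34D6 -> emit 0A 34 D6, reset; bytes_emitted=9
After char 12 ('y'=50): chars_in_quartet=1 acc=0x32 bytes_emitted=9
After char 13 ('Q'=16): chars_in_quartet=2 acc=0xC90 bytes_emitted=9
Padding '==': partial quartet acc=0xC90 -> emit C9; bytes_emitted=10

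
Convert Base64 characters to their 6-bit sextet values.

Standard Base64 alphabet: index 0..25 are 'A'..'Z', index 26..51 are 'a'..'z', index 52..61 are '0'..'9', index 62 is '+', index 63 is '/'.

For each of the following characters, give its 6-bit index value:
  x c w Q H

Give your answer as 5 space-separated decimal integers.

Answer: 49 28 48 16 7

Derivation:
'x': a..z range, 26 + ord('x') − ord('a') = 49
'c': a..z range, 26 + ord('c') − ord('a') = 28
'w': a..z range, 26 + ord('w') − ord('a') = 48
'Q': A..Z range, ord('Q') − ord('A') = 16
'H': A..Z range, ord('H') − ord('A') = 7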